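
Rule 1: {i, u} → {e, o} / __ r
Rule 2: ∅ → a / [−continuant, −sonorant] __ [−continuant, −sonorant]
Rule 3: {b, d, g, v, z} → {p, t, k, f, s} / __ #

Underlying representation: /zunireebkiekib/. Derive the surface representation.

Rule 1 (pre-rhotic lowering): /i/ is a high vowel immediately before /r/, so it lowers to [e]. /zunireebkiekib/ → zunereebkiekib.
Rule 2 (stop-cluster a-epenthesis): /b/ and /k/ form a stop–stop cluster, so [a] is inserted between them. /zunereebkiekib/ → zunereebakiekib.
Rule 3 (final devoicing): /b/ is a voiced obstruent in word-final position, so it devoices to [p]. /zunereebakiekib/ → zunereebakiekip.

zunereebakiekip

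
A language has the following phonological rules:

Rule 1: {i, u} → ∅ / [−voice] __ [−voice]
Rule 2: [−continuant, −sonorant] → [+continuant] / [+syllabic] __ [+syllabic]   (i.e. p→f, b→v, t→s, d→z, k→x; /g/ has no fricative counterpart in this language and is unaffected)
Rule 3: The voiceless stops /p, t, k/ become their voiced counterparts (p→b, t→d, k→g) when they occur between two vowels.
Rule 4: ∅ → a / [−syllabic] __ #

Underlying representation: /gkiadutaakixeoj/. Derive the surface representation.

Rule 1 (high vowel syncope): /i/ is a high vowel flanked by voiceless consonants /k/ and /x/, so it deletes. /gkiadutaakixeoj/ → gkiadutaakxeoj.
Rule 2 (intervocalic spirantization): /d/ is a stop between vowels /a/ and /u/, so it spirantizes to the fricative [z]. /t/ is a stop between vowels /u/ and /a/, so it spirantizes to the fricative [s]. /gkiadutaakxeoj/ → gkiazusaakxeoj.
Rule 3 (intervocalic voicing): no segment meets the environment; /gkiazusaakxeoj/ is unchanged.
Rule 4 (final a-epenthesis): the form ends in the consonant /j/, so [a] is inserted word-finally. /gkiazusaakxeoj/ → gkiazusaakxeoja.

gkiazusaakxeoja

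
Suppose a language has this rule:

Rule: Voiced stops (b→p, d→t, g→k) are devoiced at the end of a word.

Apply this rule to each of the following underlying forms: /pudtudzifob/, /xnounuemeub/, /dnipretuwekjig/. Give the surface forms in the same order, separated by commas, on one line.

/pudtudzifob/: /b/ is a voiced stop in word-final position, so it devoices to [p]. → [pudtudzifop].
/xnounuemeub/: /b/ is a voiced stop in word-final position, so it devoices to [p]. → [xnounuemeup].
/dnipretuwekjig/: /g/ is a voiced stop in word-final position, so it devoices to [k]. → [dnipretuwekjik].

pudtudzifop, xnounuemeup, dnipretuwekjik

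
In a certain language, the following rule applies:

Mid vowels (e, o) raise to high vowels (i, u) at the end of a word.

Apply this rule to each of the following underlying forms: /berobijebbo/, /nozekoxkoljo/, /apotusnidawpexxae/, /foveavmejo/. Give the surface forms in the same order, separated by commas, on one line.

/berobijebbo/: /o/ is a mid vowel in word-final position, so it raises to [u]. → [berobijebbu].
/nozekoxkoljo/: /o/ is a mid vowel in word-final position, so it raises to [u]. → [nozekoxkolju].
/apotusnidawpexxae/: /e/ is a mid vowel in word-final position, so it raises to [i]. → [apotusnidawpexxai].
/foveavmejo/: /o/ is a mid vowel in word-final position, so it raises to [u]. → [foveavmeju].

berobijebbu, nozekoxkolju, apotusnidawpexxai, foveavmeju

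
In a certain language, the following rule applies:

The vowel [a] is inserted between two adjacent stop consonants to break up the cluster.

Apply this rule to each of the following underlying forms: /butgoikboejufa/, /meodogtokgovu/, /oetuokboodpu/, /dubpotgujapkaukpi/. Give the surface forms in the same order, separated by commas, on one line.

butagoikaboejufa, meodogatokagovu, oetuokaboodapu, dubapotagujapakaukapi

/butgoikboejufa/: /t/ and /g/ form a stop–stop cluster, so [a] is inserted between them. /k/ and /b/ form a stop–stop cluster, so [a] is inserted between them. → [butagoikaboejufa].
/meodogtokgovu/: /g/ and /t/ form a stop–stop cluster, so [a] is inserted between them. /k/ and /g/ form a stop–stop cluster, so [a] is inserted between them. → [meodogatokagovu].
/oetuokboodpu/: /k/ and /b/ form a stop–stop cluster, so [a] is inserted between them. /d/ and /p/ form a stop–stop cluster, so [a] is inserted between them. → [oetuokaboodapu].
/dubpotgujapkaukpi/: /b/ and /p/ form a stop–stop cluster, so [a] is inserted between them. /t/ and /g/ form a stop–stop cluster, so [a] is inserted between them. /p/ and /k/ form a stop–stop cluster, so [a] is inserted between them. /k/ and /p/ form a stop–stop cluster, so [a] is inserted between them. → [dubapotagujapakaukapi].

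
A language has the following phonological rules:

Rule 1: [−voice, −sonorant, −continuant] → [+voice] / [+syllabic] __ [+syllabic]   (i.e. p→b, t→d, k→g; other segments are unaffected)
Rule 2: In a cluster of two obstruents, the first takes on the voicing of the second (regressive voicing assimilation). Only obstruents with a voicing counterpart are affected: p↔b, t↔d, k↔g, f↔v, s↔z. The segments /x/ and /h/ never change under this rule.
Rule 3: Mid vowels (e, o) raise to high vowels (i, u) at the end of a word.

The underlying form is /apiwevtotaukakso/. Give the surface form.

abiweftodaugaksu

Rule 1 (intervocalic voicing): /p/ is a voiceless stop between vowels /a/ and /i/, so it voices to [b]. /t/ is a voiceless stop between vowels /o/ and /a/, so it voices to [d]. /k/ is a voiceless stop between vowels /u/ and /a/, so it voices to [g]. /apiwevtotaukakso/ → abiwevtodaugakso.
Rule 2 (regressive voicing assimilation): /v/ precedes the voiceless obstruent /t/, so it devoices to [f] by assimilation. /abiwevtodaugakso/ → abiweftodaugakso.
Rule 3 (final vowel raising): /o/ is a mid vowel in word-final position, so it raises to [u]. /abiweftodaugakso/ → abiweftodaugaksu.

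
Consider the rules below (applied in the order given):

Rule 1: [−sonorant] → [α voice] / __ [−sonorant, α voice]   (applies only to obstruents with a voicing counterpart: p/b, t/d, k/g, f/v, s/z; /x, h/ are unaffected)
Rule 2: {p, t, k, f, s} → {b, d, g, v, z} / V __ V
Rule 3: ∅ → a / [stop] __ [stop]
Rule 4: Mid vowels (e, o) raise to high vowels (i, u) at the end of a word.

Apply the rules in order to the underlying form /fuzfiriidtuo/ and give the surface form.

fusfiriitatuu

Rule 1 (regressive voicing assimilation): /z/ precedes the voiceless obstruent /f/, so it devoices to [s] by assimilation. /d/ precedes the voiceless obstruent /t/, so it devoices to [t] by assimilation. /fuzfiriidtuo/ → fusfiriittuo.
Rule 2 (intervocalic voicing): no segment meets the environment; /fusfiriittuo/ is unchanged.
Rule 3 (stop-cluster a-epenthesis): /t/ and /t/ form a stop–stop cluster, so [a] is inserted between them. /fusfiriittuo/ → fusfiriitatuo.
Rule 4 (final vowel raising): /o/ is a mid vowel in word-final position, so it raises to [u]. /fusfiriitatuo/ → fusfiriitatuu.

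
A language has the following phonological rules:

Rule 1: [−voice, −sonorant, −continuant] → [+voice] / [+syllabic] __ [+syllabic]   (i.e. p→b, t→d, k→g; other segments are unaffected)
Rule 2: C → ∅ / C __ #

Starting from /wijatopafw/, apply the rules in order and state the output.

Rule 1 (intervocalic voicing): /t/ is a voiceless stop between vowels /a/ and /o/, so it voices to [d]. /p/ is a voiceless stop between vowels /o/ and /a/, so it voices to [b]. /wijatopafw/ → wijadobafw.
Rule 2 (final cluster simplification): /w/ is the second consonant of a word-final cluster /fw/, so it deletes. /wijadobafw/ → wijadobaf.

wijadobaf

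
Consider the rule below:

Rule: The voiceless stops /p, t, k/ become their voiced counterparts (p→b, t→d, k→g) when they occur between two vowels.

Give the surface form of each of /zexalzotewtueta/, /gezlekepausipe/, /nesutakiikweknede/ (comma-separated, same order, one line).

/zexalzotewtueta/: /t/ is a voiceless stop between vowels /o/ and /e/, so it voices to [d]. /t/ is a voiceless stop between vowels /e/ and /a/, so it voices to [d]. → [zexalzodewtueda].
/gezlekepausipe/: /k/ is a voiceless stop between vowels /e/ and /e/, so it voices to [g]. /p/ is a voiceless stop between vowels /e/ and /a/, so it voices to [b]. /p/ is a voiceless stop between vowels /i/ and /e/, so it voices to [b]. → [gezlegebausibe].
/nesutakiikweknede/: /t/ is a voiceless stop between vowels /u/ and /a/, so it voices to [d]. /k/ is a voiceless stop between vowels /a/ and /i/, so it voices to [g]. → [nesudagiikweknede].

zexalzodewtueda, gezlegebausibe, nesudagiikweknede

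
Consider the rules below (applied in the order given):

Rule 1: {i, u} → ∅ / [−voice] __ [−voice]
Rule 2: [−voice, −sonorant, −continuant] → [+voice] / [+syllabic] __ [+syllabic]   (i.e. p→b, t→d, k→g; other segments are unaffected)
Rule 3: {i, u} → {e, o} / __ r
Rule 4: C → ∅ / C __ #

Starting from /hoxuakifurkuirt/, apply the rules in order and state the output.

hoxuakforkuer

Rule 1 (high vowel syncope): /i/ is a high vowel flanked by voiceless consonants /k/ and /f/, so it deletes. /hoxuakifurkuirt/ → hoxuakfurkuirt.
Rule 2 (intervocalic voicing): no segment meets the environment; /hoxuakfurkuirt/ is unchanged.
Rule 3 (pre-rhotic lowering): /u/ is a high vowel immediately before /r/, so it lowers to [o]. /i/ is a high vowel immediately before /r/, so it lowers to [e]. /hoxuakfurkuirt/ → hoxuakforkuert.
Rule 4 (final cluster simplification): /t/ is the second consonant of a word-final cluster /rt/, so it deletes. /hoxuakforkuert/ → hoxuakforkuer.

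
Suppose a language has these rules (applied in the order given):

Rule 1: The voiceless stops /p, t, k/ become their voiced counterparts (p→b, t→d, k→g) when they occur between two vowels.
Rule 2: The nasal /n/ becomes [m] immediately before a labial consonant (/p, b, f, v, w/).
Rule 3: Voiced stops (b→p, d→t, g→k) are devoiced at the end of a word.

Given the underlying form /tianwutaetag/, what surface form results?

Rule 1 (intervocalic voicing): /t/ is a voiceless stop between vowels /u/ and /a/, so it voices to [d]. /t/ is a voiceless stop between vowels /e/ and /a/, so it voices to [d]. /tianwutaetag/ → tianwudaedag.
Rule 2 (nasal place assimilation): /n/ precedes the labial consonant /w/, so it assimilates in place to [m]. /tianwudaedag/ → tiamwudaedag.
Rule 3 (final devoicing): /g/ is a voiced stop in word-final position, so it devoices to [k]. /tiamwudaedag/ → tiamwudaedak.

tiamwudaedak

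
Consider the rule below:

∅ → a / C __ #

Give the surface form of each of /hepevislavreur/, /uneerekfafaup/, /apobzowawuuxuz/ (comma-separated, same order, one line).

/hepevislavreur/: the form ends in the consonant /r/, so [a] is inserted word-finally. → [hepevislavreura].
/uneerekfafaup/: the form ends in the consonant /p/, so [a] is inserted word-finally. → [uneerekfafaupa].
/apobzowawuuxuz/: the form ends in the consonant /z/, so [a] is inserted word-finally. → [apobzowawuuxuza].

hepevislavreura, uneerekfafaupa, apobzowawuuxuza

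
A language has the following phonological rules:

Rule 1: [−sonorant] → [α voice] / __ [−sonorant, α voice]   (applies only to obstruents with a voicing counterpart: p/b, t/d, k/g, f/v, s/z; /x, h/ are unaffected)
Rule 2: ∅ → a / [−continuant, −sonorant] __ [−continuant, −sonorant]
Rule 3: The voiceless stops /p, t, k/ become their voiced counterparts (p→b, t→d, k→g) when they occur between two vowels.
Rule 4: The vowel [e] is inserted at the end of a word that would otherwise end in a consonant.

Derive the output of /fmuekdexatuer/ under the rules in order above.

Rule 1 (regressive voicing assimilation): /k/ precedes the voiced obstruent /d/, so it voices to [g] by assimilation. /fmuekdexatuer/ → fmuegdexatuer.
Rule 2 (stop-cluster a-epenthesis): /g/ and /d/ form a stop–stop cluster, so [a] is inserted between them. /fmuegdexatuer/ → fmuegadexatuer.
Rule 3 (intervocalic voicing): /t/ is a voiceless stop between vowels /a/ and /u/, so it voices to [d]. /fmuegadexatuer/ → fmuegadexaduer.
Rule 4 (final e-epenthesis): the form ends in the consonant /r/, so [e] is inserted word-finally. /fmuegadexaduer/ → fmuegadexaduere.

fmuegadexaduere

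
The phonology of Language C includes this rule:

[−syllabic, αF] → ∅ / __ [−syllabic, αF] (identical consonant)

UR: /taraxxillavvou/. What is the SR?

taraxilavou

/xx/ is a geminate; the first /x/ deletes.
/ll/ is a geminate; the first /l/ deletes.
/vv/ is a geminate; the first /v/ deletes.
Surface form: [taraxilavou].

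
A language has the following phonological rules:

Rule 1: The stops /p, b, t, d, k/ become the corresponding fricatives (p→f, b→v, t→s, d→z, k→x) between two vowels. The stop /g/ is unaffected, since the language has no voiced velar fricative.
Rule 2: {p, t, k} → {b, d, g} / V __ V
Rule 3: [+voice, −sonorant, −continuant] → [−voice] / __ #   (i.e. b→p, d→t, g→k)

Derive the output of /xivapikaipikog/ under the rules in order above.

Rule 1 (intervocalic spirantization): /p/ is a stop between vowels /a/ and /i/, so it spirantizes to the fricative [f]. /k/ is a stop between vowels /i/ and /a/, so it spirantizes to the fricative [x]. /p/ is a stop between vowels /i/ and /i/, so it spirantizes to the fricative [f]. /k/ is a stop between vowels /i/ and /o/, so it spirantizes to the fricative [x]. /xivapikaipikog/ → xivafixaifixog.
Rule 2 (intervocalic voicing): no segment meets the environment; /xivafixaifixog/ is unchanged.
Rule 3 (final devoicing): /g/ is a voiced stop in word-final position, so it devoices to [k]. /xivafixaifixog/ → xivafixaifixok.

xivafixaifixok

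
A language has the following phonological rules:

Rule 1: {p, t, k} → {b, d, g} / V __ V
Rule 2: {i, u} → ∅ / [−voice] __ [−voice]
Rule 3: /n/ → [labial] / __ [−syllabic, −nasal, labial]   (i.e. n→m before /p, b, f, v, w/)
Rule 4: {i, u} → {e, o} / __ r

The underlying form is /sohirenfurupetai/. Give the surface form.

Rule 1 (intervocalic voicing): /p/ is a voiceless stop between vowels /u/ and /e/, so it voices to [b]. /t/ is a voiceless stop between vowels /e/ and /a/, so it voices to [d]. /sohirenfurupetai/ → sohirenfurubedai.
Rule 2 (high vowel syncope): no segment meets the environment; /sohirenfurubedai/ is unchanged.
Rule 3 (nasal place assimilation): /n/ precedes the labial consonant /f/, so it assimilates in place to [m]. /sohirenfurubedai/ → sohiremfurubedai.
Rule 4 (pre-rhotic lowering): /i/ is a high vowel immediately before /r/, so it lowers to [e]. /u/ is a high vowel immediately before /r/, so it lowers to [o]. /sohiremfurubedai/ → soheremforubedai.

soheremforubedai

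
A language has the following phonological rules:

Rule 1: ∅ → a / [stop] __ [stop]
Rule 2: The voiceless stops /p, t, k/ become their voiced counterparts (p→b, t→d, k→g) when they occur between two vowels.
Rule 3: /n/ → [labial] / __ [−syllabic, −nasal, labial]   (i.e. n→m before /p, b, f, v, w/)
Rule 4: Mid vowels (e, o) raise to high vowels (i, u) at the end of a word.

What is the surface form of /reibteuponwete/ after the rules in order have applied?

Rule 1 (stop-cluster a-epenthesis): /b/ and /t/ form a stop–stop cluster, so [a] is inserted between them. /reibteuponwete/ → reibateuponwete.
Rule 2 (intervocalic voicing): /t/ is a voiceless stop between vowels /a/ and /e/, so it voices to [d]. /p/ is a voiceless stop between vowels /u/ and /o/, so it voices to [b]. /t/ is a voiceless stop between vowels /e/ and /e/, so it voices to [d]. /reibateuponwete/ → reibadeubonwede.
Rule 3 (nasal place assimilation): /n/ precedes the labial consonant /w/, so it assimilates in place to [m]. /reibadeubonwede/ → reibadeubomwede.
Rule 4 (final vowel raising): /e/ is a mid vowel in word-final position, so it raises to [i]. /reibadeubomwede/ → reibadeubomwedi.

reibadeubomwedi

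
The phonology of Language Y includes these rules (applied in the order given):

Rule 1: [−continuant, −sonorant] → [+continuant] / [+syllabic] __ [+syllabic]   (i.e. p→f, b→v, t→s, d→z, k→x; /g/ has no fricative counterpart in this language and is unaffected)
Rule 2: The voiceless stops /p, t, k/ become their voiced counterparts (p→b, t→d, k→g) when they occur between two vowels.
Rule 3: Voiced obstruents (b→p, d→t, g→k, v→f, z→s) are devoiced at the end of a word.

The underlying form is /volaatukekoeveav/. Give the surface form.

Rule 1 (intervocalic spirantization): /t/ is a stop between vowels /a/ and /u/, so it spirantizes to the fricative [s]. /k/ is a stop between vowels /u/ and /e/, so it spirantizes to the fricative [x]. /k/ is a stop between vowels /e/ and /o/, so it spirantizes to the fricative [x]. /volaatukekoeveav/ → volaasuxexoeveav.
Rule 2 (intervocalic voicing): no segment meets the environment; /volaasuxexoeveav/ is unchanged.
Rule 3 (final devoicing): /v/ is a voiced obstruent in word-final position, so it devoices to [f]. /volaasuxexoeveav/ → volaasuxexoeveaf.

volaasuxexoeveaf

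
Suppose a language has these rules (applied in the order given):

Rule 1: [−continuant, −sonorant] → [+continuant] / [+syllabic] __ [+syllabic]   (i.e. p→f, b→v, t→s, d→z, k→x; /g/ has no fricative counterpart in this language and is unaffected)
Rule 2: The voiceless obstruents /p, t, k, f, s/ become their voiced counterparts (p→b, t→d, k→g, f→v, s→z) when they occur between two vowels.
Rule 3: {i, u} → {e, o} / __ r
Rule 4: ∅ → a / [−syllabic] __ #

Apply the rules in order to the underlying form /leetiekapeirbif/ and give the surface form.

Rule 1 (intervocalic spirantization): /t/ is a stop between vowels /e/ and /i/, so it spirantizes to the fricative [s]. /k/ is a stop between vowels /e/ and /a/, so it spirantizes to the fricative [x]. /p/ is a stop between vowels /a/ and /e/, so it spirantizes to the fricative [f]. /leetiekapeirbif/ → leesiexafeirbif.
Rule 2 (intervocalic voicing): /s/ is a voiceless obstruent between vowels /e/ and /i/, so it voices to [z]. /f/ is a voiceless obstruent between vowels /a/ and /e/, so it voices to [v]. /leesiexafeirbif/ → leeziexaveirbif.
Rule 3 (pre-rhotic lowering): /i/ is a high vowel immediately before /r/, so it lowers to [e]. /leeziexaveirbif/ → leeziexaveerbif.
Rule 4 (final a-epenthesis): the form ends in the consonant /f/, so [a] is inserted word-finally. /leeziexaveerbif/ → leeziexaveerbifa.

leeziexaveerbifa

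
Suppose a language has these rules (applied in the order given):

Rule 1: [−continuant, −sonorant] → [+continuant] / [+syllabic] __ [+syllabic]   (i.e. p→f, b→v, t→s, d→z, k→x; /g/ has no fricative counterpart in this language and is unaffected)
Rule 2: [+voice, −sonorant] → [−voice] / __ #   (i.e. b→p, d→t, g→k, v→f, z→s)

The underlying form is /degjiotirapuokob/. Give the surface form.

degjiosirafuoxop

Rule 1 (intervocalic spirantization): /t/ is a stop between vowels /o/ and /i/, so it spirantizes to the fricative [s]. /p/ is a stop between vowels /a/ and /u/, so it spirantizes to the fricative [f]. /k/ is a stop between vowels /o/ and /o/, so it spirantizes to the fricative [x]. /degjiotirapuokob/ → degjiosirafuoxob.
Rule 2 (final devoicing): /b/ is a voiced obstruent in word-final position, so it devoices to [p]. /degjiosirafuoxob/ → degjiosirafuoxop.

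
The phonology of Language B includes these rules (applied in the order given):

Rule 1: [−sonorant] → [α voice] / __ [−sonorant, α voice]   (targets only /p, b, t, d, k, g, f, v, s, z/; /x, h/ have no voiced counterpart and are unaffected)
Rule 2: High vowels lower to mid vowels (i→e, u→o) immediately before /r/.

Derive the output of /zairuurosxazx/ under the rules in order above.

zaeruorosxasx

Rule 1 (regressive voicing assimilation): /z/ precedes the voiceless obstruent /x/, so it devoices to [s] by assimilation. /zairuurosxazx/ → zairuurosxasx.
Rule 2 (pre-rhotic lowering): /i/ is a high vowel immediately before /r/, so it lowers to [e]. /u/ is a high vowel immediately before /r/, so it lowers to [o]. /zairuurosxasx/ → zaeruorosxasx.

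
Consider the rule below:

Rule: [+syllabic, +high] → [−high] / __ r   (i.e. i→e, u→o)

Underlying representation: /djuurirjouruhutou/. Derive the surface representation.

/u/ is a high vowel immediately before /r/, so it lowers to [o].
/i/ is a high vowel immediately before /r/, so it lowers to [e].
/u/ is a high vowel immediately before /r/, so it lowers to [o].
The other instances of /u/ do not occur in the required environment and remain unchanged.
Surface form: [djuorerjooruhutou].

djuorerjooruhutou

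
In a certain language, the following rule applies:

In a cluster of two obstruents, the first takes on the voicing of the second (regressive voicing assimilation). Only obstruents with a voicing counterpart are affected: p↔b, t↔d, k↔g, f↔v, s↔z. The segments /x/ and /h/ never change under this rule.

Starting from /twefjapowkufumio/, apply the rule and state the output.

twefjapowkufumio

No segment of /twefjapowkufumio/ meets the structural description of the rule, so the form surfaces unchanged.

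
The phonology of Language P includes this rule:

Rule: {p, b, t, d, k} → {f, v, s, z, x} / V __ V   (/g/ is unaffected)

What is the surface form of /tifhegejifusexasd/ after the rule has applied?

tifhegejifusexasd

No segment of /tifhegejifusexasd/ meets the structural description of the rule, so the form surfaces unchanged.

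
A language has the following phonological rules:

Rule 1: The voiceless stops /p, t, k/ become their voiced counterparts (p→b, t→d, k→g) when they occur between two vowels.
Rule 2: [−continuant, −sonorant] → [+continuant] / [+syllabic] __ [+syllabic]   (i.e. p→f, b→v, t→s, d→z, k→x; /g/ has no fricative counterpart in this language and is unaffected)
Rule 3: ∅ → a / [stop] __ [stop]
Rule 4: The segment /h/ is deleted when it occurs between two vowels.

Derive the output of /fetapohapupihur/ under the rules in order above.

Rule 1 (intervocalic voicing): /t/ is a voiceless stop between vowels /e/ and /a/, so it voices to [d]. /p/ is a voiceless stop between vowels /a/ and /o/, so it voices to [b]. /p/ is a voiceless stop between vowels /a/ and /u/, so it voices to [b]. /p/ is a voiceless stop between vowels /u/ and /i/, so it voices to [b]. /fetapohapupihur/ → fedabohabubihur.
Rule 2 (intervocalic spirantization): /d/ is a stop between vowels /e/ and /a/, so it spirantizes to the fricative [z]. /b/ is a stop between vowels /a/ and /o/, so it spirantizes to the fricative [v]. /b/ is a stop between vowels /a/ and /u/, so it spirantizes to the fricative [v]. /b/ is a stop between vowels /u/ and /i/, so it spirantizes to the fricative [v]. /fedabohabubihur/ → fezavohavuvihur.
Rule 3 (stop-cluster a-epenthesis): no segment meets the environment; /fezavohavuvihur/ is unchanged.
Rule 4 (intervocalic h-deletion): /h/ occurs between vowels /o/ and /a/, so it deletes. /h/ occurs between vowels /i/ and /u/, so it deletes. /fezavohavuvihur/ → fezavoavuviur.

fezavoavuviur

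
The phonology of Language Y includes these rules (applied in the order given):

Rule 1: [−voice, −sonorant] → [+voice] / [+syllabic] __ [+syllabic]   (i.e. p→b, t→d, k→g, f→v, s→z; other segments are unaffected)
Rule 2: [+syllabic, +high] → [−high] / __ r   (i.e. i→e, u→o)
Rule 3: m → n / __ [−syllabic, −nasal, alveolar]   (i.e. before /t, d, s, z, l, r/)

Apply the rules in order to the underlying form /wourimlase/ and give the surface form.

woorinlaze

Rule 1 (intervocalic voicing): /s/ is a voiceless obstruent between vowels /a/ and /e/, so it voices to [z]. /wourimlase/ → wourimlaze.
Rule 2 (pre-rhotic lowering): /u/ is a high vowel immediately before /r/, so it lowers to [o]. /wourimlaze/ → woorimlaze.
Rule 3 (nasal place assimilation): /m/ precedes the alveolar consonant /l/, so it assimilates in place to [n]. /woorimlaze/ → woorinlaze.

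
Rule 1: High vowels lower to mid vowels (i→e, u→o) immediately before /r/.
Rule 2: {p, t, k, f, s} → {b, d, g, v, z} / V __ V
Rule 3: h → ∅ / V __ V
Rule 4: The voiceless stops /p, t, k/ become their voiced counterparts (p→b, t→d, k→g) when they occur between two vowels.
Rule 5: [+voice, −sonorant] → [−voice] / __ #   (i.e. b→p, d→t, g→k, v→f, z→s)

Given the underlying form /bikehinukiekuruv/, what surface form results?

Rule 1 (pre-rhotic lowering): /u/ is a high vowel immediately before /r/, so it lowers to [o]. /bikehinukiekuruv/ → bikehinukiekoruv.
Rule 2 (intervocalic voicing): /k/ is a voiceless obstruent between vowels /i/ and /e/, so it voices to [g]. /k/ is a voiceless obstruent between vowels /u/ and /i/, so it voices to [g]. /k/ is a voiceless obstruent between vowels /e/ and /o/, so it voices to [g]. /bikehinukiekoruv/ → bigehinugiegoruv.
Rule 3 (intervocalic h-deletion): /h/ occurs between vowels /e/ and /i/, so it deletes. /bigehinugiegoruv/ → bigeinugiegoruv.
Rule 4 (intervocalic voicing): no segment meets the environment; /bigeinugiegoruv/ is unchanged.
Rule 5 (final devoicing): /v/ is a voiced obstruent in word-final position, so it devoices to [f]. /bigeinugiegoruv/ → bigeinugiegoruf.

bigeinugiegoruf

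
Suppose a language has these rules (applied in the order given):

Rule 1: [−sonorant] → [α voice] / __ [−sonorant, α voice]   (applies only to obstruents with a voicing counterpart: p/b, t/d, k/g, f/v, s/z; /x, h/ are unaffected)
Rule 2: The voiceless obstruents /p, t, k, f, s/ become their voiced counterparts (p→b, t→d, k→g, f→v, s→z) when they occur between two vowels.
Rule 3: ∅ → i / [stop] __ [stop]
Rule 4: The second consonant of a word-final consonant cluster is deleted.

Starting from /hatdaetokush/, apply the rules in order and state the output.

Rule 1 (regressive voicing assimilation): /t/ precedes the voiced obstruent /d/, so it voices to [d] by assimilation. /hatdaetokush/ → haddaetokush.
Rule 2 (intervocalic voicing): /t/ is a voiceless obstruent between vowels /e/ and /o/, so it voices to [d]. /k/ is a voiceless obstruent between vowels /o/ and /u/, so it voices to [g]. /haddaetokush/ → haddaedogush.
Rule 3 (stop-cluster i-epenthesis): /d/ and /d/ form a stop–stop cluster, so [i] is inserted between them. /haddaedogush/ → hadidaedogush.
Rule 4 (final cluster simplification): /h/ is the second consonant of a word-final cluster /sh/, so it deletes. /hadidaedogush/ → hadidaedogus.

hadidaedogus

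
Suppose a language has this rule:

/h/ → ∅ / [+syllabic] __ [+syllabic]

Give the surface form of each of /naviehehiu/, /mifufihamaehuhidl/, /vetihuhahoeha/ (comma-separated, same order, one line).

navieeiu, mifufiamaeuidl, vetiuaoea

/naviehehiu/: /h/ occurs between vowels /e/ and /e/, so it deletes. /h/ occurs between vowels /e/ and /i/, so it deletes. → [navieeiu].
/mifufihamaehuhidl/: /h/ occurs between vowels /i/ and /a/, so it deletes. /h/ occurs between vowels /e/ and /u/, so it deletes. /h/ occurs between vowels /u/ and /i/, so it deletes. → [mifufiamaeuidl].
/vetihuhahoeha/: /h/ occurs between vowels /i/ and /u/, so it deletes. /h/ occurs between vowels /u/ and /a/, so it deletes. /h/ occurs between vowels /a/ and /o/, so it deletes. /h/ occurs between vowels /e/ and /a/, so it deletes. → [vetiuaoea].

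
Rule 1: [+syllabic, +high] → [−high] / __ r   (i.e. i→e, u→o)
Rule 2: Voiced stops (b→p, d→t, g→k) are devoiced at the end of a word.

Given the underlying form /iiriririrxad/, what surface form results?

iererererxat

Rule 1 (pre-rhotic lowering): /i/ is a high vowel immediately before /r/, so it lowers to [e]. /i/ is a high vowel immediately before /r/, so it lowers to [e]. /i/ is a high vowel immediately before /r/, so it lowers to [e]. /i/ is a high vowel immediately before /r/, so it lowers to [e]. /iiriririrxad/ → iererererxad.
Rule 2 (final devoicing): /d/ is a voiced stop in word-final position, so it devoices to [t]. /iererererxad/ → iererererxat.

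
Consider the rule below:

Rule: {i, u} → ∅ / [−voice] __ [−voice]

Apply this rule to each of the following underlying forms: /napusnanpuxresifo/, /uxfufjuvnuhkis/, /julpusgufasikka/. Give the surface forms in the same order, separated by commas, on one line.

napsnanpxresfo, uxffjuvnuhks, julpsgufaskka

/napusnanpuxresifo/: /u/ is a high vowel flanked by voiceless consonants /p/ and /s/, so it deletes. /u/ is a high vowel flanked by voiceless consonants /p/ and /x/, so it deletes. /i/ is a high vowel flanked by voiceless consonants /s/ and /f/, so it deletes. → [napsnanpxresfo].
/uxfufjuvnuhkis/: /u/ is a high vowel flanked by voiceless consonants /f/ and /f/, so it deletes. /i/ is a high vowel flanked by voiceless consonants /k/ and /s/, so it deletes. → [uxffjuvnuhks].
/julpusgufasikka/: /u/ is a high vowel flanked by voiceless consonants /p/ and /s/, so it deletes. /i/ is a high vowel flanked by voiceless consonants /s/ and /k/, so it deletes. → [julpsgufaskka].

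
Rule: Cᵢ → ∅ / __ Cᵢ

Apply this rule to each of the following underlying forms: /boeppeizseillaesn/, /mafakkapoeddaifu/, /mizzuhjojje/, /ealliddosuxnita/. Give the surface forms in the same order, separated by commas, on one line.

/boeppeizseillaesn/: /pp/ is a geminate; the first /p/ deletes. /ll/ is a geminate; the first /l/ deletes. → [boepeizseilaesn].
/mafakkapoeddaifu/: /kk/ is a geminate; the first /k/ deletes. /dd/ is a geminate; the first /d/ deletes. → [mafakapoedaifu].
/mizzuhjojje/: /zz/ is a geminate; the first /z/ deletes. /jj/ is a geminate; the first /j/ deletes. → [mizuhjoje].
/ealliddosuxnita/: /ll/ is a geminate; the first /l/ deletes. /dd/ is a geminate; the first /d/ deletes. → [ealidosuxnita].

boepeizseilaesn, mafakapoedaifu, mizuhjoje, ealidosuxnita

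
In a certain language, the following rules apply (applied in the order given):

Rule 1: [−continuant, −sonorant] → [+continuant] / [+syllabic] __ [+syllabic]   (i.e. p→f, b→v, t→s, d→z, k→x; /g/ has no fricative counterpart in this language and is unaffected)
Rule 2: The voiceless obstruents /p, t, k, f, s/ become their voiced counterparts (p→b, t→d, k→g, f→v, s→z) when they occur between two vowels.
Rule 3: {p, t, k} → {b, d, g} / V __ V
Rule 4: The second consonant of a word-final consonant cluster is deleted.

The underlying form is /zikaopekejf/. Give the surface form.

Rule 1 (intervocalic spirantization): /k/ is a stop between vowels /i/ and /a/, so it spirantizes to the fricative [x]. /p/ is a stop between vowels /o/ and /e/, so it spirantizes to the fricative [f]. /k/ is a stop between vowels /e/ and /e/, so it spirantizes to the fricative [x]. /zikaopekejf/ → zixaofexejf.
Rule 2 (intervocalic voicing): /f/ is a voiceless obstruent between vowels /o/ and /e/, so it voices to [v]. /zixaofexejf/ → zixaovexejf.
Rule 3 (intervocalic voicing): no segment meets the environment; /zixaovexejf/ is unchanged.
Rule 4 (final cluster simplification): /f/ is the second consonant of a word-final cluster /jf/, so it deletes. /zixaovexejf/ → zixaovexej.

zixaovexej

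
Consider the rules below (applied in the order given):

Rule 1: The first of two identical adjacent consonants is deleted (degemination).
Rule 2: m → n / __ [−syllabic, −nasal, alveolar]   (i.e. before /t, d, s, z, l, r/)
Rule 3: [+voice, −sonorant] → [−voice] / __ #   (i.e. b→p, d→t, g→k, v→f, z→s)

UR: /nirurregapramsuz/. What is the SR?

niruregapransus

Rule 1 (degemination): /rr/ is a geminate; the first /r/ deletes. /nirurregapramsuz/ → niruregapramsuz.
Rule 2 (nasal place assimilation): /m/ precedes the alveolar consonant /s/, so it assimilates in place to [n]. /niruregapramsuz/ → niruregapransuz.
Rule 3 (final devoicing): /z/ is a voiced obstruent in word-final position, so it devoices to [s]. /niruregapransuz/ → niruregapransus.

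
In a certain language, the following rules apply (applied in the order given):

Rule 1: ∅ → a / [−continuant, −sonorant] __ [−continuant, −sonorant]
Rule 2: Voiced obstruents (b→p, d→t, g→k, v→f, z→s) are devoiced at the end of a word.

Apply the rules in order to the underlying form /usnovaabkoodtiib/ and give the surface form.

Rule 1 (stop-cluster a-epenthesis): /b/ and /k/ form a stop–stop cluster, so [a] is inserted between them. /d/ and /t/ form a stop–stop cluster, so [a] is inserted between them. /usnovaabkoodtiib/ → usnovaabakoodatiib.
Rule 2 (final devoicing): /b/ is a voiced obstruent in word-final position, so it devoices to [p]. /usnovaabakoodatiib/ → usnovaabakoodatiip.

usnovaabakoodatiip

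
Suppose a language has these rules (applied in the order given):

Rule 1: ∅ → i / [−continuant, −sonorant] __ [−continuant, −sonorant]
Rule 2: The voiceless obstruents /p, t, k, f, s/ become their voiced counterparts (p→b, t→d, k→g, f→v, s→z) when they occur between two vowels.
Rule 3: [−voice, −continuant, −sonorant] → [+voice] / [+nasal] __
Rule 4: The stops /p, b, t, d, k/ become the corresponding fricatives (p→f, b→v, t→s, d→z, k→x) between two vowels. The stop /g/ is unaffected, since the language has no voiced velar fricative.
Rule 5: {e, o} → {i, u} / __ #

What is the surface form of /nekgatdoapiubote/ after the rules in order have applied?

negigazizoaviuvozi

Rule 1 (stop-cluster i-epenthesis): /k/ and /g/ form a stop–stop cluster, so [i] is inserted between them. /t/ and /d/ form a stop–stop cluster, so [i] is inserted between them. /nekgatdoapiubote/ → nekigatidoapiubote.
Rule 2 (intervocalic voicing): /k/ is a voiceless obstruent between vowels /e/ and /i/, so it voices to [g]. /t/ is a voiceless obstruent between vowels /a/ and /i/, so it voices to [d]. /p/ is a voiceless obstruent between vowels /a/ and /i/, so it voices to [b]. /t/ is a voiceless obstruent between vowels /o/ and /e/, so it voices to [d]. /nekigatidoapiubote/ → negigadidoabiubode.
Rule 3 (post-nasal voicing): no segment meets the environment; /negigadidoabiubode/ is unchanged.
Rule 4 (intervocalic spirantization): /d/ is a stop between vowels /a/ and /i/, so it spirantizes to the fricative [z]. /d/ is a stop between vowels /i/ and /o/, so it spirantizes to the fricative [z]. /b/ is a stop between vowels /a/ and /i/, so it spirantizes to the fricative [v]. /b/ is a stop between vowels /u/ and /o/, so it spirantizes to the fricative [v]. /d/ is a stop between vowels /o/ and /e/, so it spirantizes to the fricative [z]. /negigadidoabiubode/ → negigazizoaviuvoze.
Rule 5 (final vowel raising): /e/ is a mid vowel in word-final position, so it raises to [i]. /negigazizoaviuvoze/ → negigazizoaviuvozi.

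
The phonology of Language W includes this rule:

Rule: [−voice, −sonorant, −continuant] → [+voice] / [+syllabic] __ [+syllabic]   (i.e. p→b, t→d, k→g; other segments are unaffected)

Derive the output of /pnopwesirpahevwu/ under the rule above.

No segment of /pnopwesirpahevwu/ meets the structural description of the rule, so the form surfaces unchanged.

pnopwesirpahevwu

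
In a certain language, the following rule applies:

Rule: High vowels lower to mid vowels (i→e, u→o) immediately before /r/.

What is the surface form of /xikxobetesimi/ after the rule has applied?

No segment of /xikxobetesimi/ meets the structural description of the rule, so the form surfaces unchanged.

xikxobetesimi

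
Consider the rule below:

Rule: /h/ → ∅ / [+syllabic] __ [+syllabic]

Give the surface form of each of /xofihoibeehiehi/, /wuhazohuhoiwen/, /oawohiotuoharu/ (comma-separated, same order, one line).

/xofihoibeehiehi/: /h/ occurs between vowels /i/ and /o/, so it deletes. /h/ occurs between vowels /e/ and /i/, so it deletes. /h/ occurs between vowels /e/ and /i/, so it deletes. → [xofioibeeiei].
/wuhazohuhoiwen/: /h/ occurs between vowels /u/ and /a/, so it deletes. /h/ occurs between vowels /o/ and /u/, so it deletes. /h/ occurs between vowels /u/ and /o/, so it deletes. → [wuazouoiwen].
/oawohiotuoharu/: /h/ occurs between vowels /o/ and /i/, so it deletes. /h/ occurs between vowels /o/ and /a/, so it deletes. → [oawoiotuoaru].

xofioibeeiei, wuazouoiwen, oawoiotuoaru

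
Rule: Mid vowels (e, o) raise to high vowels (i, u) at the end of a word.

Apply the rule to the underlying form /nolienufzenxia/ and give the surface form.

No segment of /nolienufzenxia/ meets the structural description of the rule, so the form surfaces unchanged.

nolienufzenxia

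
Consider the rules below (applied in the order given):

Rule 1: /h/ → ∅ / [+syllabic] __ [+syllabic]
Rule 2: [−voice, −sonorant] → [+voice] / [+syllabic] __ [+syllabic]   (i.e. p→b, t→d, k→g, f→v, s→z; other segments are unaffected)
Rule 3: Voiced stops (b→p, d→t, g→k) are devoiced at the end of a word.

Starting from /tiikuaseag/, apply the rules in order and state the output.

Rule 1 (intervocalic h-deletion): no segment meets the environment; /tiikuaseag/ is unchanged.
Rule 2 (intervocalic voicing): /k/ is a voiceless obstruent between vowels /i/ and /u/, so it voices to [g]. /s/ is a voiceless obstruent between vowels /a/ and /e/, so it voices to [z]. /tiikuaseag/ → tiiguazeag.
Rule 3 (final devoicing): /g/ is a voiced stop in word-final position, so it devoices to [k]. /tiiguazeag/ → tiiguazeak.

tiiguazeak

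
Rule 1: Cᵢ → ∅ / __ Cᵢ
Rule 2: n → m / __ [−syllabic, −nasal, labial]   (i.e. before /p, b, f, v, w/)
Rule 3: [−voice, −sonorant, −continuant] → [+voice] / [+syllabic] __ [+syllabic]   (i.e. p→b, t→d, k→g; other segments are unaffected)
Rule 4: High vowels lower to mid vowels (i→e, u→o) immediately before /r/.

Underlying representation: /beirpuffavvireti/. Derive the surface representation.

beerpufaveredi

Rule 1 (degemination): /ff/ is a geminate; the first /f/ deletes. /vv/ is a geminate; the first /v/ deletes. /beirpuffavvireti/ → beirpufavireti.
Rule 2 (nasal place assimilation): no segment meets the environment; /beirpufavireti/ is unchanged.
Rule 3 (intervocalic voicing): /t/ is a voiceless stop between vowels /e/ and /i/, so it voices to [d]. /beirpufavireti/ → beirpufaviredi.
Rule 4 (pre-rhotic lowering): /i/ is a high vowel immediately before /r/, so it lowers to [e]. /i/ is a high vowel immediately before /r/, so it lowers to [e]. /beirpufaviredi/ → beerpufaveredi.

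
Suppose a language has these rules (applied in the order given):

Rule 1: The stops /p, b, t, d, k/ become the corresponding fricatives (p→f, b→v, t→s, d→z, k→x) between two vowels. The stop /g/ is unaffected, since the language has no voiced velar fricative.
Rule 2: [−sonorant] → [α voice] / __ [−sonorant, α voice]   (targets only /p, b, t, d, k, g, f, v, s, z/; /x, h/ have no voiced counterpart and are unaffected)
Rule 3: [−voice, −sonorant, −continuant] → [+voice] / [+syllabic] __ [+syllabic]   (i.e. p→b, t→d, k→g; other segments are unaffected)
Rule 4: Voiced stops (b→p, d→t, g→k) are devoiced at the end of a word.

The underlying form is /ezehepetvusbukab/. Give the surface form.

Rule 1 (intervocalic spirantization): /p/ is a stop between vowels /e/ and /e/, so it spirantizes to the fricative [f]. /k/ is a stop between vowels /u/ and /a/, so it spirantizes to the fricative [x]. /ezehepetvusbukab/ → ezehefetvusbuxab.
Rule 2 (regressive voicing assimilation): /t/ precedes the voiced obstruent /v/, so it voices to [d] by assimilation. /s/ precedes the voiced obstruent /b/, so it voices to [z] by assimilation. /ezehefetvusbuxab/ → ezehefedvuzbuxab.
Rule 3 (intervocalic voicing): no segment meets the environment; /ezehefedvuzbuxab/ is unchanged.
Rule 4 (final devoicing): /b/ is a voiced stop in word-final position, so it devoices to [p]. /ezehefedvuzbuxab/ → ezehefedvuzbuxap.

ezehefedvuzbuxap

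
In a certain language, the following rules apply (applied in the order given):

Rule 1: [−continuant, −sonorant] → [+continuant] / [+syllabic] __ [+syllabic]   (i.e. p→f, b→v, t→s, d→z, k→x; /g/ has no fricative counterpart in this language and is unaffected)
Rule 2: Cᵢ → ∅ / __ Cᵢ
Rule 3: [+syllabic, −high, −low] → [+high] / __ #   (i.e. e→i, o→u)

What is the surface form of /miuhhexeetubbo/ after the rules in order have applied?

Rule 1 (intervocalic spirantization): /t/ is a stop between vowels /e/ and /u/, so it spirantizes to the fricative [s]. /miuhhexeetubbo/ → miuhhexeesubbo.
Rule 2 (degemination): /hh/ is a geminate; the first /h/ deletes. /bb/ is a geminate; the first /b/ deletes. /miuhhexeesubbo/ → miuhexeesubo.
Rule 3 (final vowel raising): /o/ is a mid vowel in word-final position, so it raises to [u]. /miuhexeesubo/ → miuhexeesubu.

miuhexeesubu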